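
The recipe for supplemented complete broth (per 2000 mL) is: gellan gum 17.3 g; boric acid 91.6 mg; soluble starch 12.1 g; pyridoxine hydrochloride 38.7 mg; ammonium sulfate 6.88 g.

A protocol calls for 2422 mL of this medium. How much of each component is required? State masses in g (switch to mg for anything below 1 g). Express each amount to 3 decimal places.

Scale factor = 2422 mL / 2000 mL = 1.211.
gellan gum: 17.3 g × (2422 mL / 2000 mL) = 20.950 g
boric acid: 91.6 mg × (2422 mL / 2000 mL) = 110.928 mg
soluble starch: 12.1 g × (2422 mL / 2000 mL) = 14.653 g
pyridoxine hydrochloride: 38.7 mg × (2422 mL / 2000 mL) = 46.866 mg
ammonium sulfate: 6.88 g × (2422 mL / 2000 mL) = 8.332 g

gellan gum 20.950 g; boric acid 110.928 mg; soluble starch 14.653 g; pyridoxine hydrochloride 46.866 mg; ammonium sulfate 8.332 g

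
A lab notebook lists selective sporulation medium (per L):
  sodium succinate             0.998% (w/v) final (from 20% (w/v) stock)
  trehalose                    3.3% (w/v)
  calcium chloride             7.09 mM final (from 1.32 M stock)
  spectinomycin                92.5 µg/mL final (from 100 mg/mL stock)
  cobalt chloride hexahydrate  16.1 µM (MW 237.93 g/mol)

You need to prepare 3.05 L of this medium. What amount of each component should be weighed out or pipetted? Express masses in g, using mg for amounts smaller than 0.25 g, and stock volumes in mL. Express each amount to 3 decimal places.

Working volume: 3.05 L.
sodium succinate: V = C2·V2/C1 = 0.998% ÷ 20% × 3050 mL = 152.195 mL
trehalose: 3.3 g per 100 mL × 3050 mL ÷ 100 = 100.650 g
calcium chloride: C1V1 = C2V2 → 7.09 mM × 3050 mL ÷ 1320 mM = 16.382 mL
spectinomycin: V = C2·V2/C1 = 92.5 µg/mL × 3050 mL ÷ 100000 µg/mL = 2.821 mL
cobalt chloride hexahydrate: 16.1 µmol/L × 237.93 g/mol × 3.05 L ÷ 1000 = 11.684 mg

sodium succinate 152.195 mL; trehalose 100.650 g; calcium chloride 16.382 mL; spectinomycin 2.821 mL; cobalt chloride hexahydrate 11.684 mg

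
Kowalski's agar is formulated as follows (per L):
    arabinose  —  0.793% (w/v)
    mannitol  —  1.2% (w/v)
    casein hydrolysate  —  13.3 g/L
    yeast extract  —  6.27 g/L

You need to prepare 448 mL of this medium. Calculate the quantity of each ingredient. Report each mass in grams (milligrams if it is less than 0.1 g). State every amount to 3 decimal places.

arabinose 3.553 g; mannitol 5.376 g; casein hydrolysate 5.958 g; yeast extract 2.809 g

Working volume: 448 mL = 0.448 L.
arabinose: 0.793% w/v = 7.93 g/L → 7.93 × 0.448 L = 3.553 g
mannitol: 1.2% w/v = 12 g/L → 12 × 0.448 L = 5.376 g
casein hydrolysate: 13.3 g/L × 0.448 L = 5.958 g
yeast extract: 6.27 g/L × 0.448 L = 2.809 g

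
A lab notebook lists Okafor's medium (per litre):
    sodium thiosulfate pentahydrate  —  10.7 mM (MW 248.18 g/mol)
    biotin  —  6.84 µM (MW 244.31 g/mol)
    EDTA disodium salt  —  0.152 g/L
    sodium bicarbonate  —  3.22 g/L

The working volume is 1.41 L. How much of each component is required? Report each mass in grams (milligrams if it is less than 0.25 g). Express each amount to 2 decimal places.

Scale factor relative to 1 L: 1.41.
sodium thiosulfate pentahydrate: 10.7 mmol/L × 248.18 g/mol × 1.41 L ÷ 1000 = 3.74 g
biotin: 6.84 µmol/L × 244.31 g/mol × 1.41 L ÷ 1000 = 2.36 mg
EDTA disodium salt: 0.152 g/L × 1.41 L = 0.21432 g = 214.32 mg
sodium bicarbonate: 3.22 g/L × 1.41 L = 4.54 g

sodium thiosulfate pentahydrate 3.74 g; biotin 2.36 mg; EDTA disodium salt 214.32 mg; sodium bicarbonate 4.54 g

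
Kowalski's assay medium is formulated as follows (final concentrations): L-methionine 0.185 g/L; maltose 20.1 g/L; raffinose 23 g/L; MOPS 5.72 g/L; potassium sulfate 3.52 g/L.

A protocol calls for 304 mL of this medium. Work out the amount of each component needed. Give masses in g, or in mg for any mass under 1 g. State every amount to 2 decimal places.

L-methionine 56.24 mg; maltose 6.11 g; raffinose 6.99 g; MOPS 1.74 g; potassium sulfate 1.07 g

Target volume = 304 mL = 0.304 L.
L-methionine: 0.185 g/L × 0.304 L = 0.05624 g = 56.24 mg
maltose: 20.1 g/L × 0.304 L = 6.11 g
raffinose: 23 g/L × 0.304 L = 6.99 g
MOPS: 5.72 g/L × 0.304 L = 1.74 g
potassium sulfate: 3.52 g/L × 0.304 L = 1.07 g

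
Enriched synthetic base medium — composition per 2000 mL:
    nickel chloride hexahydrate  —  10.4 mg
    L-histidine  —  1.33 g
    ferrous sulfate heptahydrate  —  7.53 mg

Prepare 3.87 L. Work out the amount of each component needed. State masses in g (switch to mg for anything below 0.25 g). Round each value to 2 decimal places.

nickel chloride hexahydrate 20.12 mg; L-histidine 2.57 g; ferrous sulfate heptahydrate 14.57 mg

Ratio of target to recipe volume: 3870 / 2000 = 1.935.
nickel chloride hexahydrate: 10.4 mg × (3870 mL / 2000 mL) = 20.12 mg
L-histidine: 1.33 g × (3870 mL / 2000 mL) = 2.57 g
ferrous sulfate heptahydrate: 7.53 mg × (3870 mL / 2000 mL) = 14.57 mg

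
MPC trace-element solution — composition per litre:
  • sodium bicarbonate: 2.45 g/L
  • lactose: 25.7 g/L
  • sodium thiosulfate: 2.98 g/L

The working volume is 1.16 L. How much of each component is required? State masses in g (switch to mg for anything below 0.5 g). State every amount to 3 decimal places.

sodium bicarbonate 2.842 g; lactose 29.812 g; sodium thiosulfate 3.457 g

Scale factor relative to 1 L: 1.16.
sodium bicarbonate: 2.45 g/L × 1.16 L = 2.842 g
lactose: 25.7 g/L × 1.16 L = 29.812 g
sodium thiosulfate: 2.98 g/L × 1.16 L = 3.457 g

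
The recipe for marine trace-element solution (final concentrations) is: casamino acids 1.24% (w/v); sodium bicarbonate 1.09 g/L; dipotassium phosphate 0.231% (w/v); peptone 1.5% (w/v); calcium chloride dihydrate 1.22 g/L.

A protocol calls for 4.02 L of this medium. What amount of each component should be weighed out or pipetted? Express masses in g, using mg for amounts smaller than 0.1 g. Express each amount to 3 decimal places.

casamino acids 49.848 g; sodium bicarbonate 4.382 g; dipotassium phosphate 9.286 g; peptone 60.300 g; calcium chloride dihydrate 4.904 g

Scale factor relative to 1 L: 4.02.
casamino acids: 1.24% w/v = 12.4 g/L → 12.4 × 4.02 L = 49.848 g
sodium bicarbonate: 1.09 g/L × 4.02 L = 4.382 g
dipotassium phosphate: 0.231% w/v = 2.31 g/L → 2.31 × 4.02 L = 9.286 g
peptone: 1.5 g per 100 mL × 4020 mL ÷ 100 = 60.300 g
calcium chloride dihydrate: 1.22 g/L × 4.02 L = 4.904 g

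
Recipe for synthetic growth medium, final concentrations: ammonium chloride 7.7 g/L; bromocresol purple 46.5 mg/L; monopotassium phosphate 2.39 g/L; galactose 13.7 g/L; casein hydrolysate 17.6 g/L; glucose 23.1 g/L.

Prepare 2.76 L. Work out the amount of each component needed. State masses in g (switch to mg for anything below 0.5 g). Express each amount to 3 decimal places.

Working volume: 2.76 L.
ammonium chloride: 7.7 g/L × 2.76 L = 21.252 g
bromocresol purple: 46.5 mg/L × 2.76 L = 128.340 mg
monopotassium phosphate: 2.39 g/L × 2.76 L = 6.596 g
galactose: 13.7 g/L × 2.76 L = 37.812 g
casein hydrolysate: 17.6 g/L × 2.76 L = 48.576 g
glucose: 23.1 g/L × 2.76 L = 63.756 g

ammonium chloride 21.252 g; bromocresol purple 128.340 mg; monopotassium phosphate 6.596 g; galactose 37.812 g; casein hydrolysate 48.576 g; glucose 63.756 g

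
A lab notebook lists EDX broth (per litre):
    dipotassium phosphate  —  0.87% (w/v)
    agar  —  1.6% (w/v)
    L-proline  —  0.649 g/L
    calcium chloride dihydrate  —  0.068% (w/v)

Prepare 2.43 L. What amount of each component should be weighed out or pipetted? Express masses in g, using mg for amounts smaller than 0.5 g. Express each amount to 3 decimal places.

Working volume: 2.43 L.
dipotassium phosphate: 0.87% w/v = 8.7 g/L → 8.7 × 2.43 L = 21.141 g
agar: 1.6% w/v = 16 g/L → 16 × 2.43 L = 38.880 g
L-proline: 0.649 g/L × 2.43 L = 1.577 g
calcium chloride dihydrate: 0.068 g per 100 mL × 2430 mL ÷ 100 = 1.652 g

dipotassium phosphate 21.141 g; agar 38.880 g; L-proline 1.577 g; calcium chloride dihydrate 1.652 g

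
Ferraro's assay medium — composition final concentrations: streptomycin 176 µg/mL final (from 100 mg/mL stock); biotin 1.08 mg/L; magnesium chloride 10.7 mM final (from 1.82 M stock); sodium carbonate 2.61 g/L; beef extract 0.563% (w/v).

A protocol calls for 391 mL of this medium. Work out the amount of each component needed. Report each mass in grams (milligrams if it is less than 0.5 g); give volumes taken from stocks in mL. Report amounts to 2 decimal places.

Working volume: 391 mL = 0.391 L.
streptomycin: dilute stock: 176 µg/mL × 391 mL ÷ 100000 µg/mL = 0.69 mL
biotin: 1.08 mg/L × 0.391 L = 0.42 mg
magnesium chloride: dilute stock: 10.7 mM × 391 mL ÷ 1820 mM = 2.30 mL
sodium carbonate: 2.61 g/L × 0.391 L = 1.02 g
beef extract: 0.563% w/v = 5.63 g/L → 5.63 × 0.391 L = 2.20 g

streptomycin 0.69 mL; biotin 0.42 mg; magnesium chloride 2.30 mL; sodium carbonate 1.02 g; beef extract 2.20 g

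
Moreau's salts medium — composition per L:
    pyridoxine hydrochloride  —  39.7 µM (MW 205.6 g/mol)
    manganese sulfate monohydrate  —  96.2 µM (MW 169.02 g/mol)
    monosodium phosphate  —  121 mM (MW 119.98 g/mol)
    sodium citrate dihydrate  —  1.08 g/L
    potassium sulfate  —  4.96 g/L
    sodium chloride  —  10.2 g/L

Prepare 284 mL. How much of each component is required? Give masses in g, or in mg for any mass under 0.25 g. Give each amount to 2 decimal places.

Target volume = 284 mL = 0.284 L.
pyridoxine hydrochloride: 39.7 µmol/L × 205.6 g/mol × 0.284 L ÷ 1000 = 2.32 mg
manganese sulfate monohydrate: 96.2 µmol/L × 169.02 g/mol × 0.284 L ÷ 1000 = 4.62 mg
monosodium phosphate: 121 mmol/L × 119.98 g/mol × 0.284 L ÷ 1000 = 4.12 g
sodium citrate dihydrate: 1.08 g/L × 0.284 L = 0.31 g
potassium sulfate: 4.96 g/L × 0.284 L = 1.41 g
sodium chloride: 10.2 g/L × 0.284 L = 2.90 g

pyridoxine hydrochloride 2.32 mg; manganese sulfate monohydrate 4.62 mg; monosodium phosphate 4.12 g; sodium citrate dihydrate 0.31 g; potassium sulfate 1.41 g; sodium chloride 2.90 g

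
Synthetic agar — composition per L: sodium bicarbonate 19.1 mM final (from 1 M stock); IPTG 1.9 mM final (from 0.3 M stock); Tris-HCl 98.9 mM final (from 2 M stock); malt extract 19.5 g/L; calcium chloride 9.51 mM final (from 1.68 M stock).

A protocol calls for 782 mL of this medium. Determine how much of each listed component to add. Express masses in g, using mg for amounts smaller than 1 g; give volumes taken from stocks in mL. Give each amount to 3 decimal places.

Target volume = 782 mL = 0.782 L.
sodium bicarbonate: V = C2·V2/C1 = 19.1 mM × 782 mL ÷ 1000 mM = 14.936 mL
IPTG: dilute stock: 1.9 mM × 782 mL ÷ 300 mM = 4.953 mL
Tris-HCl: dilute stock: 98.9 mM × 782 mL ÷ 2000 mM = 38.670 mL
malt extract: 19.5 g/L × 0.782 L = 15.249 g
calcium chloride: dilute stock: 9.51 mM × 782 mL ÷ 1680 mM = 4.427 mL

sodium bicarbonate 14.936 mL; IPTG 4.953 mL; Tris-HCl 38.670 mL; malt extract 15.249 g; calcium chloride 4.427 mL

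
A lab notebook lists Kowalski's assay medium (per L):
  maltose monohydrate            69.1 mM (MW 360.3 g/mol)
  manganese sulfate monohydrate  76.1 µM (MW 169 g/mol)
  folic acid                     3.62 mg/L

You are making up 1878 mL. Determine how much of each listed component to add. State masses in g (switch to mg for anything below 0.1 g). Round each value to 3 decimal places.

Scale factor relative to 1 L: 1.878.
maltose monohydrate: 69.1 mmol/L × 360.3 g/mol × 1.878 L ÷ 1000 = 46.756 g
manganese sulfate monohydrate: 76.1 µmol/L × 169 g/mol × 1.878 L ÷ 1000 = 24.153 mg
folic acid: 3.62 mg/L × 1.878 L = 6.798 mg

maltose monohydrate 46.756 g; manganese sulfate monohydrate 24.153 mg; folic acid 6.798 mg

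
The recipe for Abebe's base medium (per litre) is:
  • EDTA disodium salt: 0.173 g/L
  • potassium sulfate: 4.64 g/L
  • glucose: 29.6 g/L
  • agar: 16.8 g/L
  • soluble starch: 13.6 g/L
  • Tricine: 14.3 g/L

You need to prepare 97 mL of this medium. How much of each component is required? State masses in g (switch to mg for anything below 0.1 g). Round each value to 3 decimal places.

Target volume = 97 mL = 0.097 L.
EDTA disodium salt: 0.173 g/L × 0.097 L = 0.016781 g = 16.781 mg
potassium sulfate: 4.64 g/L × 0.097 L = 0.450 g
glucose: 29.6 g/L × 0.097 L = 2.871 g
agar: 16.8 g/L × 0.097 L = 1.630 g
soluble starch: 13.6 g/L × 0.097 L = 1.319 g
Tricine: 14.3 g/L × 0.097 L = 1.387 g

EDTA disodium salt 16.781 mg; potassium sulfate 0.450 g; glucose 2.871 g; agar 1.630 g; soluble starch 1.319 g; Tricine 1.387 g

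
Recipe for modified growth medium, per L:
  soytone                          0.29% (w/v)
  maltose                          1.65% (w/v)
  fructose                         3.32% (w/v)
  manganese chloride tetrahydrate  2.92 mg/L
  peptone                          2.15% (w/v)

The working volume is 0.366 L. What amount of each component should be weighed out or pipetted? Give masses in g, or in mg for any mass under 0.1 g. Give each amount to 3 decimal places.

Scale factor relative to 1 L: 0.366.
soytone: 0.29 g per 100 mL × 366 mL ÷ 100 = 1.061 g
maltose: 1.65% w/v = 16.5 g/L → 16.5 × 0.366 L = 6.039 g
fructose: 3.32 g per 100 mL × 366 mL ÷ 100 = 12.151 g
manganese chloride tetrahydrate: 2.92 mg/L × 0.366 L = 1.069 mg
peptone: 2.15 g per 100 mL × 366 mL ÷ 100 = 7.869 g

soytone 1.061 g; maltose 6.039 g; fructose 12.151 g; manganese chloride tetrahydrate 1.069 mg; peptone 7.869 g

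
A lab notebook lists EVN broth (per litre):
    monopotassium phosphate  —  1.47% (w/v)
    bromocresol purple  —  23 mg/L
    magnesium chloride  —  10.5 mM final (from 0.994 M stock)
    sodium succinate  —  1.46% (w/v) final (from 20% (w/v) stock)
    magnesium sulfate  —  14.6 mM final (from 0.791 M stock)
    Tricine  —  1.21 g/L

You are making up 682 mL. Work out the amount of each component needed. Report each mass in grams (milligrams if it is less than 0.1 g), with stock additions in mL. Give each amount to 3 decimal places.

monopotassium phosphate 10.025 g; bromocresol purple 15.686 mg; magnesium chloride 7.204 mL; sodium succinate 49.786 mL; magnesium sulfate 12.588 mL; Tricine 0.825 g

Target volume = 682 mL = 0.682 L.
monopotassium phosphate: 1.47% w/v = 14.7 g/L → 14.7 × 0.682 L = 10.025 g
bromocresol purple: 23 mg/L × 0.682 L = 15.686 mg
magnesium chloride: V = C2·V2/C1 = 10.5 mM × 682 mL ÷ 994 mM = 7.204 mL
sodium succinate: dilute stock: 1.46% ÷ 20% × 682 mL = 49.786 mL
magnesium sulfate: dilute stock: 14.6 mM × 682 mL ÷ 791 mM = 12.588 mL
Tricine: 1.21 g/L × 0.682 L = 0.825 g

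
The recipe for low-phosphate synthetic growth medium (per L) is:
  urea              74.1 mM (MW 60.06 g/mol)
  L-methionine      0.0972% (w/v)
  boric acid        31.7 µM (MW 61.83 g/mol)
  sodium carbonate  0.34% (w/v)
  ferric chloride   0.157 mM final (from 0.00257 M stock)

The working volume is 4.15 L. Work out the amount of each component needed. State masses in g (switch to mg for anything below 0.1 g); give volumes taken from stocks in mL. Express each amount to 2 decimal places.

urea 18.47 g; L-methionine 4.03 g; boric acid 8.13 mg; sodium carbonate 14.11 g; ferric chloride 253.52 mL

Scale factor relative to 1 L: 4.15.
urea: 74.1 mmol/L × 60.06 g/mol × 4.15 L ÷ 1000 = 18.47 g
L-methionine: 0.0972% w/v = 0.972 g/L → 0.972 × 4.15 L = 4.03 g
boric acid: 31.7 µmol/L × 61.83 g/mol × 4.15 L ÷ 1000 = 8.13 mg
sodium carbonate: 0.34% w/v = 3.4 g/L → 3.4 × 4.15 L = 14.11 g
ferric chloride: C1V1 = C2V2 → 0.157 mM × 4150 mL ÷ 2.57 mM = 253.52 mL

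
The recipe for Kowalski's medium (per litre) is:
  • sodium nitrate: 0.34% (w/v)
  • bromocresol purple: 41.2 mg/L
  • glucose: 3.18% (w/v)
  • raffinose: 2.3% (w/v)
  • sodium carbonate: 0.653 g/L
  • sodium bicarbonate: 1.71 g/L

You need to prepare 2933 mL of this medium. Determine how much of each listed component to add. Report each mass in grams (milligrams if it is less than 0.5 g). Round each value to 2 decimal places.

sodium nitrate 9.97 g; bromocresol purple 120.84 mg; glucose 93.27 g; raffinose 67.46 g; sodium carbonate 1.92 g; sodium bicarbonate 5.02 g

Scale factor relative to 1 L: 2.933.
sodium nitrate: 0.34% w/v = 3.4 g/L → 3.4 × 2.933 L = 9.97 g
bromocresol purple: 41.2 mg/L × 2.933 L = 120.84 mg
glucose: 3.18% w/v = 31.8 g/L → 31.8 × 2.933 L = 93.27 g
raffinose: 2.3% w/v = 23 g/L → 23 × 2.933 L = 67.46 g
sodium carbonate: 0.653 g/L × 2.933 L = 1.92 g
sodium bicarbonate: 1.71 g/L × 2.933 L = 5.02 g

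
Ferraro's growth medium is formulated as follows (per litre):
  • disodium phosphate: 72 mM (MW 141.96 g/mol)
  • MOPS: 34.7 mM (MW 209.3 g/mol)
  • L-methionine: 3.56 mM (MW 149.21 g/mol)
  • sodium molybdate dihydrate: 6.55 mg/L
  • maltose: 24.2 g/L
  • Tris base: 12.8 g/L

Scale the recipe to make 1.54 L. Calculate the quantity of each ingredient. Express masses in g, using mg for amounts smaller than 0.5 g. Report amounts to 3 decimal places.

Working volume: 1.54 L.
disodium phosphate: 72 mmol/L × 141.96 g/mol × 1.54 L ÷ 1000 = 15.741 g
MOPS: 34.7 mmol/L × 209.3 g/mol × 1.54 L ÷ 1000 = 11.185 g
L-methionine: 3.56 mmol/L × 149.21 g/mol × 1.54 L ÷ 1000 = 0.818 g
sodium molybdate dihydrate: 6.55 mg/L × 1.54 L = 10.087 mg
maltose: 24.2 g/L × 1.54 L = 37.268 g
Tris base: 12.8 g/L × 1.54 L = 19.712 g

disodium phosphate 15.741 g; MOPS 11.185 g; L-methionine 0.818 g; sodium molybdate dihydrate 10.087 mg; maltose 37.268 g; Tris base 19.712 g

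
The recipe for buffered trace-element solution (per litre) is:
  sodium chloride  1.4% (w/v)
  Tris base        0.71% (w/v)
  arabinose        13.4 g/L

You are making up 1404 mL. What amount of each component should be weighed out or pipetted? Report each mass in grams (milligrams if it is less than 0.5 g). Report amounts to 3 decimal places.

Scale factor relative to 1 L: 1.404.
sodium chloride: 1.4 g per 100 mL × 1404 mL ÷ 100 = 19.656 g
Tris base: 0.71 g per 100 mL × 1404 mL ÷ 100 = 9.968 g
arabinose: 13.4 g/L × 1.404 L = 18.814 g

sodium chloride 19.656 g; Tris base 9.968 g; arabinose 18.814 g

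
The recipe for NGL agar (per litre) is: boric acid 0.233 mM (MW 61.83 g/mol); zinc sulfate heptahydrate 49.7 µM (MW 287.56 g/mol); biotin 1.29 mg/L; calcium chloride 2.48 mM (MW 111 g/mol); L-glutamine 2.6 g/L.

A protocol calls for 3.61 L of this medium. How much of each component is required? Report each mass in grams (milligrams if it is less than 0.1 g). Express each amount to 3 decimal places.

Working volume: 3.61 L.
boric acid: 0.233 mmol/L × 61.83 mg/mmol × 3.61 L = 52.007 mg
zinc sulfate heptahydrate: 49.7 µmol/L × 287.56 g/mol × 3.61 L ÷ 1000 = 51.593 mg
biotin: 1.29 mg/L × 3.61 L = 4.657 mg
calcium chloride: 2.48 mmol/L × 111 g/mol × 3.61 L ÷ 1000 = 0.994 g
L-glutamine: 2.6 g/L × 3.61 L = 9.386 g

boric acid 52.007 mg; zinc sulfate heptahydrate 51.593 mg; biotin 4.657 mg; calcium chloride 0.994 g; L-glutamine 9.386 g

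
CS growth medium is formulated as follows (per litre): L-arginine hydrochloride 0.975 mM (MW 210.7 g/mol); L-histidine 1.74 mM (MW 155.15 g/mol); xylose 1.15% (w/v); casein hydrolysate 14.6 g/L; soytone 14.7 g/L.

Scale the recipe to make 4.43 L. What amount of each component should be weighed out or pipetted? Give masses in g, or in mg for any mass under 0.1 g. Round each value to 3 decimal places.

L-arginine hydrochloride 0.910 g; L-histidine 1.196 g; xylose 50.945 g; casein hydrolysate 64.678 g; soytone 65.121 g

Working volume: 4.43 L.
L-arginine hydrochloride: 0.975 mmol/L × 210.7 g/mol × 4.43 L ÷ 1000 = 0.910 g
L-histidine: 1.74 mmol/L × 155.15 g/mol × 4.43 L ÷ 1000 = 1.196 g
xylose: 1.15% w/v = 11.5 g/L → 11.5 × 4.43 L = 50.945 g
casein hydrolysate: 14.6 g/L × 4.43 L = 64.678 g
soytone: 14.7 g/L × 4.43 L = 65.121 g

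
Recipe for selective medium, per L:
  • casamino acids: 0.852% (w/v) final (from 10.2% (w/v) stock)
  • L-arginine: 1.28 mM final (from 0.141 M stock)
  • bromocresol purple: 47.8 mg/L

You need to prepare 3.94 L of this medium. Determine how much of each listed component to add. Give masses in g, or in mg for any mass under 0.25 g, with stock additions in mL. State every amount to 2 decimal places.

Scale factor relative to 1 L: 3.94.
casamino acids: dilute stock: 0.852% ÷ 10.2% × 3940 mL = 329.11 mL
L-arginine: dilute stock: 1.28 mM × 3940 mL ÷ 141 mM = 35.77 mL
bromocresol purple: 47.8 mg/L × 3.94 L = 188.33 mg

casamino acids 329.11 mL; L-arginine 35.77 mL; bromocresol purple 188.33 mg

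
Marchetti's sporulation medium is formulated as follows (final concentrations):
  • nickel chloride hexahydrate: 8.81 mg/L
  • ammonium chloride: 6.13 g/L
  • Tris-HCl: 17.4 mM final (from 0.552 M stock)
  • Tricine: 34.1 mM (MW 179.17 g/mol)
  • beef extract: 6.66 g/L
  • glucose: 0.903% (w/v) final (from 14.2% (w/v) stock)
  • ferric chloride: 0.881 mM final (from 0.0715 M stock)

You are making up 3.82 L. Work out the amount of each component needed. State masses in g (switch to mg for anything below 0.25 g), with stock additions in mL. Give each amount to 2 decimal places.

Working volume: 3.82 L.
nickel chloride hexahydrate: 8.81 mg/L × 3.82 L = 33.65 mg
ammonium chloride: 6.13 g/L × 3.82 L = 23.42 g
Tris-HCl: V = C2·V2/C1 = 17.4 mM × 3820 mL ÷ 552 mM = 120.41 mL
Tricine: 34.1 mmol/L × 179.17 g/mol × 3.82 L ÷ 1000 = 23.34 g
beef extract: 6.66 g/L × 3.82 L = 25.44 g
glucose: C1V1 = C2V2 → 0.903% ÷ 14.2% × 3820 mL = 242.92 mL
ferric chloride: dilute stock: 0.881 mM × 3820 mL ÷ 71.5 mM = 47.07 mL

nickel chloride hexahydrate 33.65 mg; ammonium chloride 23.42 g; Tris-HCl 120.41 mL; Tricine 23.34 g; beef extract 25.44 g; glucose 242.92 mL; ferric chloride 47.07 mL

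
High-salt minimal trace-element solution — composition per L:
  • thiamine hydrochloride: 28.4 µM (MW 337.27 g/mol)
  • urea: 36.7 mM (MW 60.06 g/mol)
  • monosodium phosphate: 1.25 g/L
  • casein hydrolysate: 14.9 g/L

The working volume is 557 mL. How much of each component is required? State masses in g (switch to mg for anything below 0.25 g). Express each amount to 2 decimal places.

thiamine hydrochloride 5.34 mg; urea 1.23 g; monosodium phosphate 0.70 g; casein hydrolysate 8.30 g

Scale factor relative to 1 L: 0.557.
thiamine hydrochloride: 28.4 µmol/L × 337.27 g/mol × 0.557 L ÷ 1000 = 5.34 mg
urea: 36.7 mmol/L × 60.06 g/mol × 0.557 L ÷ 1000 = 1.23 g
monosodium phosphate: 1.25 g/L × 0.557 L = 0.70 g
casein hydrolysate: 14.9 g/L × 0.557 L = 8.30 g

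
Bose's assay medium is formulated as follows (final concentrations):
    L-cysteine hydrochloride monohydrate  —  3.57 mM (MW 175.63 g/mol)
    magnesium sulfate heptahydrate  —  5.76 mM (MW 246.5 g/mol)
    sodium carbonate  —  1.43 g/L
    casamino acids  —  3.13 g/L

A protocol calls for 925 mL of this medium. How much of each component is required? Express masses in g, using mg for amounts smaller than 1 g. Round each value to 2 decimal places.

Target volume = 925 mL = 0.925 L.
L-cysteine hydrochloride monohydrate: 3.57 mmol/L × 175.63 mg/mmol × 0.925 L = 579.97 mg
magnesium sulfate heptahydrate: 5.76 mmol/L × 246.5 g/mol × 0.925 L ÷ 1000 = 1.31 g
sodium carbonate: 1.43 g/L × 0.925 L = 1.32 g
casamino acids: 3.13 g/L × 0.925 L = 2.90 g

L-cysteine hydrochloride monohydrate 579.97 mg; magnesium sulfate heptahydrate 1.31 g; sodium carbonate 1.32 g; casamino acids 2.90 g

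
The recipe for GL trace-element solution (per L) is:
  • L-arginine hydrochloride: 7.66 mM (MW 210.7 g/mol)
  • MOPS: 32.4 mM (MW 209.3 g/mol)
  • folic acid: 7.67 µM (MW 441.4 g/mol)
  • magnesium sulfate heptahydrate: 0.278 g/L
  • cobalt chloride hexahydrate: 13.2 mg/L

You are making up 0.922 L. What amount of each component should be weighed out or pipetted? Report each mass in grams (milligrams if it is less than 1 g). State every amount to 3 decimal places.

Working volume: 0.922 L.
L-arginine hydrochloride: 7.66 mmol/L × 210.7 g/mol × 0.922 L ÷ 1000 = 1.488 g
MOPS: 32.4 mmol/L × 209.3 g/mol × 0.922 L ÷ 1000 = 6.252 g
folic acid: 7.67 µmol/L × 441.4 g/mol × 0.922 L ÷ 1000 = 3.121 mg
magnesium sulfate heptahydrate: 0.278 g/L × 0.922 L = 0.256316 g = 256.316 mg
cobalt chloride hexahydrate: 13.2 mg/L × 0.922 L = 12.170 mg

L-arginine hydrochloride 1.488 g; MOPS 6.252 g; folic acid 3.121 mg; magnesium sulfate heptahydrate 256.316 mg; cobalt chloride hexahydrate 12.170 mg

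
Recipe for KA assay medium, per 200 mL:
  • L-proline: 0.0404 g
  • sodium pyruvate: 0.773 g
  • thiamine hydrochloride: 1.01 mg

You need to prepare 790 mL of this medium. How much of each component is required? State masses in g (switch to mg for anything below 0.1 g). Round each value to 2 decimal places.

L-proline 0.16 g; sodium pyruvate 3.05 g; thiamine hydrochloride 3.99 mg

Ratio of target to recipe volume: 790 / 200 = 3.95.
L-proline: 0.0404 g × (790 mL / 200 mL) = 0.16 g
sodium pyruvate: 0.773 g × (790 mL / 200 mL) = 3.05 g
thiamine hydrochloride: 1.01 mg × (790 mL / 200 mL) = 3.99 mg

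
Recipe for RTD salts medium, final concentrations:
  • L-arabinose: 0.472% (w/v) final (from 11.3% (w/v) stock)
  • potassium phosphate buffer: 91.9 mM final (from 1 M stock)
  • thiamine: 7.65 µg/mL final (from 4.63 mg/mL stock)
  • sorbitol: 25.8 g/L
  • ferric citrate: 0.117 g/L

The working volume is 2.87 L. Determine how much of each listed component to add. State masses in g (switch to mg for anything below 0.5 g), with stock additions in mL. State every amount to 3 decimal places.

L-arabinose 119.880 mL; potassium phosphate buffer 263.753 mL; thiamine 4.742 mL; sorbitol 74.046 g; ferric citrate 335.790 mg

Scale factor relative to 1 L: 2.87.
L-arabinose: C1V1 = C2V2 → 0.472% ÷ 11.3% × 2870 mL = 119.880 mL
potassium phosphate buffer: dilute stock: 91.9 mM × 2870 mL ÷ 1000 mM = 263.753 mL
thiamine: V = C2·V2/C1 = 7.65 µg/mL × 2870 mL ÷ 4630 µg/mL = 4.742 mL
sorbitol: 25.8 g/L × 2.87 L = 74.046 g
ferric citrate: 0.117 g/L × 2.87 L = 0.33579 g = 335.790 mg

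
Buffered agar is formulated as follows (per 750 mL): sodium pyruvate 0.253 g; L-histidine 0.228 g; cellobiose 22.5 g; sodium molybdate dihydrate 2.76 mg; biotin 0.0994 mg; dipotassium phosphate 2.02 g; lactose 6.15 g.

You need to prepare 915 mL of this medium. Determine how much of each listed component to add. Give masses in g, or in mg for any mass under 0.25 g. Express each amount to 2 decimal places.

Ratio of target to recipe volume: 915 / 750 = 1.22.
sodium pyruvate: 0.253 g × (915 mL / 750 mL) = 0.31 g
L-histidine: 0.228 g × (915 mL / 750 mL) = 0.28 g
cellobiose: 22.5 g × (915 mL / 750 mL) = 27.45 g
sodium molybdate dihydrate: 2.76 mg × (915 mL / 750 mL) = 3.37 mg
biotin: 0.0994 mg × (915 mL / 750 mL) = 0.12 mg
dipotassium phosphate: 2.02 g × (915 mL / 750 mL) = 2.46 g
lactose: 6.15 g × (915 mL / 750 mL) = 7.50 g

sodium pyruvate 0.31 g; L-histidine 0.28 g; cellobiose 27.45 g; sodium molybdate dihydrate 3.37 mg; biotin 0.12 mg; dipotassium phosphate 2.46 g; lactose 7.50 g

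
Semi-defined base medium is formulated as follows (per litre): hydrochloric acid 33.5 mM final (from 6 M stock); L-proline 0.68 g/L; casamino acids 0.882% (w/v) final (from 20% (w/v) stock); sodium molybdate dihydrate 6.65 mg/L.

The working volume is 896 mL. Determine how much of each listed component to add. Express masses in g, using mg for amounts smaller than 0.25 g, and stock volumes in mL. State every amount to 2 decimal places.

hydrochloric acid 5.00 mL; L-proline 0.61 g; casamino acids 39.51 mL; sodium molybdate dihydrate 5.96 mg

Scale factor relative to 1 L: 0.896.
hydrochloric acid: C1V1 = C2V2 → 33.5 mM × 896 mL ÷ 6000 mM = 5.00 mL
L-proline: 0.68 g/L × 0.896 L = 0.61 g
casamino acids: dilute stock: 0.882% ÷ 20% × 896 mL = 39.51 mL
sodium molybdate dihydrate: 6.65 mg/L × 0.896 L = 5.96 mg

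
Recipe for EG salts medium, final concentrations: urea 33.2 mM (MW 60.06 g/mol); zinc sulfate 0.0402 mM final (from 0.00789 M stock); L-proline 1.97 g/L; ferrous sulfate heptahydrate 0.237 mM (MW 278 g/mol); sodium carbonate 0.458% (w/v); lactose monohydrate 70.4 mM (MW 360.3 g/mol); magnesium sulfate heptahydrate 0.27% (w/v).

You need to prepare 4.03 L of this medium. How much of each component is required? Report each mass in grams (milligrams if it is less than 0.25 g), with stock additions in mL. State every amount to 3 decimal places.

Scale factor relative to 1 L: 4.03.
urea: 33.2 mmol/L × 60.06 g/mol × 4.03 L ÷ 1000 = 8.036 g
zinc sulfate: V = C2·V2/C1 = 0.0402 mM × 4030 mL ÷ 7.89 mM = 20.533 mL
L-proline: 1.97 g/L × 4.03 L = 7.939 g
ferrous sulfate heptahydrate: 0.237 mmol/L × 278 g/mol × 4.03 L ÷ 1000 = 0.266 g
sodium carbonate: 0.458 g per 100 mL × 4030 mL ÷ 100 = 18.457 g
lactose monohydrate: 70.4 mmol/L × 360.3 g/mol × 4.03 L ÷ 1000 = 102.221 g
magnesium sulfate heptahydrate: 0.27 g per 100 mL × 4030 mL ÷ 100 = 10.881 g

urea 8.036 g; zinc sulfate 20.533 mL; L-proline 7.939 g; ferrous sulfate heptahydrate 0.266 g; sodium carbonate 18.457 g; lactose monohydrate 102.221 g; magnesium sulfate heptahydrate 10.881 g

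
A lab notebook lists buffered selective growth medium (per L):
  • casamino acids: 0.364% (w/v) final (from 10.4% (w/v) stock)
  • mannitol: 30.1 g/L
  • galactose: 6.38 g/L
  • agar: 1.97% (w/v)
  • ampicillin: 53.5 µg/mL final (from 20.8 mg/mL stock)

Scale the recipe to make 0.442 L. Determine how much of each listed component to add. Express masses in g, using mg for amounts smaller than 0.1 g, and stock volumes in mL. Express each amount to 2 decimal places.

casamino acids 15.47 mL; mannitol 13.30 g; galactose 2.82 g; agar 8.71 g; ampicillin 1.14 mL

Scale factor relative to 1 L: 0.442.
casamino acids: V = C2·V2/C1 = 0.364% ÷ 10.4% × 442 mL = 15.47 mL
mannitol: 30.1 g/L × 0.442 L = 13.30 g
galactose: 6.38 g/L × 0.442 L = 2.82 g
agar: 1.97% w/v = 19.7 g/L → 19.7 × 0.442 L = 8.71 g
ampicillin: C1V1 = C2V2 → 53.5 µg/mL × 442 mL ÷ 20800 µg/mL = 1.14 mL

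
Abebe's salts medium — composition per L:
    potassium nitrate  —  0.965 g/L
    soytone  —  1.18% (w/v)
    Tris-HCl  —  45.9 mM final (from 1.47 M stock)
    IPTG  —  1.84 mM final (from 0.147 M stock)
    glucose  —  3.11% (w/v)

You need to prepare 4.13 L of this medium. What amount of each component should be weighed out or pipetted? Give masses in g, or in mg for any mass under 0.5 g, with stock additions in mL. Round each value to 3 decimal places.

potassium nitrate 3.985 g; soytone 48.734 g; Tris-HCl 128.957 mL; IPTG 51.695 mL; glucose 128.443 g

Working volume: 4.13 L.
potassium nitrate: 0.965 g/L × 4.13 L = 3.985 g
soytone: 1.18% w/v = 11.8 g/L → 11.8 × 4.13 L = 48.734 g
Tris-HCl: dilute stock: 45.9 mM × 4130 mL ÷ 1470 mM = 128.957 mL
IPTG: C1V1 = C2V2 → 1.84 mM × 4130 mL ÷ 147 mM = 51.695 mL
glucose: 3.11% w/v = 31.1 g/L → 31.1 × 4.13 L = 128.443 g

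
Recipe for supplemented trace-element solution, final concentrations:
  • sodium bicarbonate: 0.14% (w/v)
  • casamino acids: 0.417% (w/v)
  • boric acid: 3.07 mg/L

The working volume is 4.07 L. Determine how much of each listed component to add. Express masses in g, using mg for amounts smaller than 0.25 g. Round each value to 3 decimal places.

Scale factor relative to 1 L: 4.07.
sodium bicarbonate: 0.14% w/v = 1.4 g/L → 1.4 × 4.07 L = 5.698 g
casamino acids: 0.417% w/v = 4.17 g/L → 4.17 × 4.07 L = 16.972 g
boric acid: 3.07 mg/L × 4.07 L = 12.495 mg

sodium bicarbonate 5.698 g; casamino acids 16.972 g; boric acid 12.495 mg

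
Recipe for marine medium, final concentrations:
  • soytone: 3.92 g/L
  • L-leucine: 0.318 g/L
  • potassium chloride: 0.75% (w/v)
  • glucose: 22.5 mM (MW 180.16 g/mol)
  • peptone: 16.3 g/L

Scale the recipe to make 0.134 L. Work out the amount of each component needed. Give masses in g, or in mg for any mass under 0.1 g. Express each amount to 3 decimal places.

Working volume: 0.134 L.
soytone: 3.92 g/L × 0.134 L = 0.525 g
L-leucine: 0.318 g/L × 0.134 L = 0.042612 g = 42.612 mg
potassium chloride: 0.75% w/v = 7.5 g/L → 7.5 × 0.134 L = 1.005 g
glucose: 22.5 mmol/L × 180.16 g/mol × 0.134 L ÷ 1000 = 0.543 g
peptone: 16.3 g/L × 0.134 L = 2.184 g

soytone 0.525 g; L-leucine 42.612 mg; potassium chloride 1.005 g; glucose 0.543 g; peptone 2.184 g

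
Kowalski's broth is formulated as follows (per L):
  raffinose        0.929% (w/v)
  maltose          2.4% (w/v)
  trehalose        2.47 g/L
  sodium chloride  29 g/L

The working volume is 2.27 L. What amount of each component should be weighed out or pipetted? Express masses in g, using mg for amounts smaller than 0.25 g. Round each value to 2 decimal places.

Working volume: 2.27 L.
raffinose: 0.929% w/v = 9.29 g/L → 9.29 × 2.27 L = 21.09 g
maltose: 2.4% w/v = 24 g/L → 24 × 2.27 L = 54.48 g
trehalose: 2.47 g/L × 2.27 L = 5.61 g
sodium chloride: 29 g/L × 2.27 L = 65.83 g

raffinose 21.09 g; maltose 54.48 g; trehalose 5.61 g; sodium chloride 65.83 g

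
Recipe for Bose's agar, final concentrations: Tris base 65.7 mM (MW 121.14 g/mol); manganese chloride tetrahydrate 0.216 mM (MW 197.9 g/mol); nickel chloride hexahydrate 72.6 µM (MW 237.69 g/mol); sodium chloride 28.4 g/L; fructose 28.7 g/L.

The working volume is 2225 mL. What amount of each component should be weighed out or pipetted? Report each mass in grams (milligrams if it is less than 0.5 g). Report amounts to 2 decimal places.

Tris base 17.71 g; manganese chloride tetrahydrate 95.11 mg; nickel chloride hexahydrate 38.40 mg; sodium chloride 63.19 g; fructose 63.86 g

Scale factor relative to 1 L: 2.225.
Tris base: 65.7 mmol/L × 121.14 g/mol × 2.225 L ÷ 1000 = 17.71 g
manganese chloride tetrahydrate: 0.216 mmol/L × 197.9 mg/mmol × 2.225 L = 95.11 mg
nickel chloride hexahydrate: 72.6 µmol/L × 237.69 g/mol × 2.225 L ÷ 1000 = 38.40 mg
sodium chloride: 28.4 g/L × 2.225 L = 63.19 g
fructose: 28.7 g/L × 2.225 L = 63.86 g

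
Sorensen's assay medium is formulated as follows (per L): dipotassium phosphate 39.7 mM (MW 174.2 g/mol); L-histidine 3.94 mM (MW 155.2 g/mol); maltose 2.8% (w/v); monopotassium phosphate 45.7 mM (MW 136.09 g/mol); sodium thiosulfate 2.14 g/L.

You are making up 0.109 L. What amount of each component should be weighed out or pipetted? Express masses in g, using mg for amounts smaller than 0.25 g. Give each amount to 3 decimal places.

dipotassium phosphate 0.754 g; L-histidine 66.652 mg; maltose 3.052 g; monopotassium phosphate 0.678 g; sodium thiosulfate 233.260 mg

Scale factor relative to 1 L: 0.109.
dipotassium phosphate: 39.7 mmol/L × 174.2 g/mol × 0.109 L ÷ 1000 = 0.754 g
L-histidine: 3.94 mmol/L × 155.2 mg/mmol × 0.109 L = 66.652 mg
maltose: 2.8% w/v = 28 g/L → 28 × 0.109 L = 3.052 g
monopotassium phosphate: 45.7 mmol/L × 136.09 g/mol × 0.109 L ÷ 1000 = 0.678 g
sodium thiosulfate: 2.14 g/L × 0.109 L = 0.23326 g = 233.260 mg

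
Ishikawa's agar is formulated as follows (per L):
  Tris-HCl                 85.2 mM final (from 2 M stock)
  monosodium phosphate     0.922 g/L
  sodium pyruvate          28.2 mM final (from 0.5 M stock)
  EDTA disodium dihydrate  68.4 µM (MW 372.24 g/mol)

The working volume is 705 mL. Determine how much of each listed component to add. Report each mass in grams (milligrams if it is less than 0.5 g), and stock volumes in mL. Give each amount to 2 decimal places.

Scale factor relative to 1 L: 0.705.
Tris-HCl: V = C2·V2/C1 = 85.2 mM × 705 mL ÷ 2000 mM = 30.03 mL
monosodium phosphate: 0.922 g/L × 0.705 L = 0.65 g
sodium pyruvate: C1V1 = C2V2 → 28.2 mM × 705 mL ÷ 500 mM = 39.76 mL
EDTA disodium dihydrate: 68.4 µmol/L × 372.24 g/mol × 0.705 L ÷ 1000 = 17.95 mg

Tris-HCl 30.03 mL; monosodium phosphate 0.65 g; sodium pyruvate 39.76 mL; EDTA disodium dihydrate 17.95 mg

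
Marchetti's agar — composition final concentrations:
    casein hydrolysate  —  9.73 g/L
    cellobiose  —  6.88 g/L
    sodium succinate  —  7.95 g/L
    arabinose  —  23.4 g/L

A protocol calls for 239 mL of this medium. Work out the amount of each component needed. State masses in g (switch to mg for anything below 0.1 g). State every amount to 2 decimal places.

Scale factor relative to 1 L: 0.239.
casein hydrolysate: 9.73 g/L × 0.239 L = 2.33 g
cellobiose: 6.88 g/L × 0.239 L = 1.64 g
sodium succinate: 7.95 g/L × 0.239 L = 1.90 g
arabinose: 23.4 g/L × 0.239 L = 5.59 g

casein hydrolysate 2.33 g; cellobiose 1.64 g; sodium succinate 1.90 g; arabinose 5.59 g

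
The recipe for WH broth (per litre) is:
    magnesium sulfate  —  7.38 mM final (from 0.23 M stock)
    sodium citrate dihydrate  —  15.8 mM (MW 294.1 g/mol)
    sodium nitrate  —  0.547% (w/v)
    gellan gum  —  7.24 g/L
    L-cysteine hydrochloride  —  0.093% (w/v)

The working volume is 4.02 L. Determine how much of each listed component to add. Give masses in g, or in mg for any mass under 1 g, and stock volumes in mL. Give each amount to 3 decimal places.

magnesium sulfate 128.990 mL; sodium citrate dihydrate 18.680 g; sodium nitrate 21.989 g; gellan gum 29.105 g; L-cysteine hydrochloride 3.739 g

Scale factor relative to 1 L: 4.02.
magnesium sulfate: dilute stock: 7.38 mM × 4020 mL ÷ 230 mM = 128.990 mL
sodium citrate dihydrate: 15.8 mmol/L × 294.1 g/mol × 4.02 L ÷ 1000 = 18.680 g
sodium nitrate: 0.547% w/v = 5.47 g/L → 5.47 × 4.02 L = 21.989 g
gellan gum: 7.24 g/L × 4.02 L = 29.105 g
L-cysteine hydrochloride: 0.093 g per 100 mL × 4020 mL ÷ 100 = 3.739 g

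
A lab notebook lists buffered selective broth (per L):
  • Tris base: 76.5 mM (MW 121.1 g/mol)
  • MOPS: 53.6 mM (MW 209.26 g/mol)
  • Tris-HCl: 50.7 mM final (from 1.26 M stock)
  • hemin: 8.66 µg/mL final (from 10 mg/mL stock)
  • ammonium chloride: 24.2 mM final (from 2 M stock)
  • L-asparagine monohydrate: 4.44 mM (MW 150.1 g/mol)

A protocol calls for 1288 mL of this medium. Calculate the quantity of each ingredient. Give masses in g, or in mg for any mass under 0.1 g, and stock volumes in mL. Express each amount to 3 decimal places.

Tris base 11.932 g; MOPS 14.447 g; Tris-HCl 51.827 mL; hemin 1.115 mL; ammonium chloride 15.585 mL; L-asparagine monohydrate 0.858 g

Scale factor relative to 1 L: 1.288.
Tris base: 76.5 mmol/L × 121.1 g/mol × 1.288 L ÷ 1000 = 11.932 g
MOPS: 53.6 mmol/L × 209.26 g/mol × 1.288 L ÷ 1000 = 14.447 g
Tris-HCl: V = C2·V2/C1 = 50.7 mM × 1288 mL ÷ 1260 mM = 51.827 mL
hemin: C1V1 = C2V2 → 8.66 µg/mL × 1288 mL ÷ 10000 µg/mL = 1.115 mL
ammonium chloride: C1V1 = C2V2 → 24.2 mM × 1288 mL ÷ 2000 mM = 15.585 mL
L-asparagine monohydrate: 4.44 mmol/L × 150.1 g/mol × 1.288 L ÷ 1000 = 0.858 g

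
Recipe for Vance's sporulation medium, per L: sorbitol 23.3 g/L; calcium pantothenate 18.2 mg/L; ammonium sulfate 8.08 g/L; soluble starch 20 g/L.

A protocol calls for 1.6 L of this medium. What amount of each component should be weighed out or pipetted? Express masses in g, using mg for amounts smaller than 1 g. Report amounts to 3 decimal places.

Working volume: 1.6 L.
sorbitol: 23.3 g/L × 1.6 L = 37.280 g
calcium pantothenate: 18.2 mg/L × 1.6 L = 29.120 mg
ammonium sulfate: 8.08 g/L × 1.6 L = 12.928 g
soluble starch: 20 g/L × 1.6 L = 32.000 g

sorbitol 37.280 g; calcium pantothenate 29.120 mg; ammonium sulfate 12.928 g; soluble starch 32.000 g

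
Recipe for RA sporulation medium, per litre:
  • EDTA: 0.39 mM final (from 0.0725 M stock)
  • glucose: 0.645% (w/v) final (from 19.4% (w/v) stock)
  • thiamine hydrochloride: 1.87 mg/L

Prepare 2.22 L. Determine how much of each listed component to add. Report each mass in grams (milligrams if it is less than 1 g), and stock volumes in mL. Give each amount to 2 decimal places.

EDTA 11.94 mL; glucose 73.81 mL; thiamine hydrochloride 4.15 mg

Working volume: 2.22 L.
EDTA: C1V1 = C2V2 → 0.39 mM × 2220 mL ÷ 72.5 mM = 11.94 mL
glucose: C1V1 = C2V2 → 0.645% ÷ 19.4% × 2220 mL = 73.81 mL
thiamine hydrochloride: 1.87 mg/L × 2.22 L = 4.15 mg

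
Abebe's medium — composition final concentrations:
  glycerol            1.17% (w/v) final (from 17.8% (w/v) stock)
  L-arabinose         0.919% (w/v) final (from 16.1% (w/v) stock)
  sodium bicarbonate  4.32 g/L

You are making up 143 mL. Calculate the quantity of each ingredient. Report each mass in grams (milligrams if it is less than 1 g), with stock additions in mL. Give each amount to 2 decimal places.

glycerol 9.40 mL; L-arabinose 8.16 mL; sodium bicarbonate 617.76 mg

Scale factor relative to 1 L: 0.143.
glycerol: dilute stock: 1.17% ÷ 17.8% × 143 mL = 9.40 mL
L-arabinose: V = C2·V2/C1 = 0.919% ÷ 16.1% × 143 mL = 8.16 mL
sodium bicarbonate: 4.32 g/L × 0.143 L = 0.61776 g = 617.76 mg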